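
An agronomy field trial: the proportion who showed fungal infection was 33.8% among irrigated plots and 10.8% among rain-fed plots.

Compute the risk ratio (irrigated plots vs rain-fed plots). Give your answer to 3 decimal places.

RR = 0.3380 / 0.1080 = 3.130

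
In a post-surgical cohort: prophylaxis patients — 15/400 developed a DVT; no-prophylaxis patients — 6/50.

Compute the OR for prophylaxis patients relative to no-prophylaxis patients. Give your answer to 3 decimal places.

OR = (15 × 44) / (385 × 6) = 660/2310 ≈ 0.286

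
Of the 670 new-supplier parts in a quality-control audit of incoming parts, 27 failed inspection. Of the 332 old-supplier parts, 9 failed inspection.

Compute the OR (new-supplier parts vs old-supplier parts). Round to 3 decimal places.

OR = (27 × 323) / (643 × 9) = 8721/5787 ≈ 1.507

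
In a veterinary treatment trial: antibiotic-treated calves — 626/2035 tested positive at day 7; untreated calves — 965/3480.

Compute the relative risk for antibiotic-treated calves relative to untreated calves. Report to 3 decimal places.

RR ≈ 1.109

risk, antibiotic-treated calves = 626/2035 = 0.3076
risk, untreated calves = 965/3480 = 0.2773
RR = 0.3076 / 0.2773 = 1.109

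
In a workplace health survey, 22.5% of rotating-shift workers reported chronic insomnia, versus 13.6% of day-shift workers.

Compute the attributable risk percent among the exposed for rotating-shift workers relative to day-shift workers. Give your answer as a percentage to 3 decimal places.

AR% = (0.2250 − 0.1360) / 0.2250 = 0.3956 → 39.556%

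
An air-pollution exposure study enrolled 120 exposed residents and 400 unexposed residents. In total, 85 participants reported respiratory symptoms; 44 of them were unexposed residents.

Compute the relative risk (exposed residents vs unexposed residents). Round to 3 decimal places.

exposed residents with the outcome: 85 − 44 = 41
exposed residents without the outcome: 120 − 41 = 79
unexposed residents without the outcome: 400 − 44 = 356
risk, exposed residents = 41/120 = 0.3417
risk, unexposed residents = 44/400 = 0.1100
RR = 0.3417 / 0.1100 = 3.106

3.106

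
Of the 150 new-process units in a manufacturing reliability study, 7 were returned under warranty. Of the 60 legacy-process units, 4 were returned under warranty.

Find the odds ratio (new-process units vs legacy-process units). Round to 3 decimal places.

OR = 0.685

odds, new-process units = 7/143 = 0.04895
odds, legacy-process units = 4/56 = 0.07143
OR = 0.04895 / 0.07143 = 0.685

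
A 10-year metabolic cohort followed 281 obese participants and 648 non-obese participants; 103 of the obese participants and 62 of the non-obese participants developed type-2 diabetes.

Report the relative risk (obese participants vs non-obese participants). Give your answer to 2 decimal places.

risk, obese participants = 103/281 = 0.3665
risk, non-obese participants = 62/648 = 0.0957
RR = 0.3665 / 0.0957 = 3.83

RR ≈ 3.83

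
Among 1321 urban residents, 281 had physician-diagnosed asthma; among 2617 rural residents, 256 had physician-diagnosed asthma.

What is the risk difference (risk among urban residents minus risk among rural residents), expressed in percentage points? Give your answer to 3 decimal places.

risk, urban residents = 281/1321 = 0.2127
risk, rural residents = 256/2617 = 0.0978
risk difference = 0.2127 − 0.0978 = 0.1149 → 11.490 percentage points

RD = 11.490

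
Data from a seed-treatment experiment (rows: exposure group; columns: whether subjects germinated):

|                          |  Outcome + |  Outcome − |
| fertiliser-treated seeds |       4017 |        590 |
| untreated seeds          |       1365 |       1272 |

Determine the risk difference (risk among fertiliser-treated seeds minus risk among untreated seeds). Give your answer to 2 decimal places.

RD = 0.35

risk, fertiliser-treated seeds = 4017/4607 = 0.8719
risk, untreated seeds = 1365/2637 = 0.5176
risk difference = 0.8719 − 0.5176 = 0.35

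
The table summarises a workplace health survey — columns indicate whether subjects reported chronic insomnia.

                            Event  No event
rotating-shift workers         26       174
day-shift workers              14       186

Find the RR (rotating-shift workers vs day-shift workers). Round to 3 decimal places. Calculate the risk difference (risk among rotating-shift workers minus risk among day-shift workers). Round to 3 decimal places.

risk, rotating-shift workers = 26/200 = 0.1300
risk, day-shift workers = 14/200 = 0.0700
RR = 0.1300 / 0.0700 = 1.857
risk difference = 0.1300 − 0.0700 = 0.060

RR = 1.857; RD = 0.060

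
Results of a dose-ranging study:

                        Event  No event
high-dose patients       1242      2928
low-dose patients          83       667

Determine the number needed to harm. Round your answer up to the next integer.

risk, high-dose patients = 1242/4170 = 0.297842
risk, low-dose patients = 83/750 = 0.110667
absolute risk difference = 0.187175
1 / 0.187175 = 5.343 → round up → 6

NNH = 6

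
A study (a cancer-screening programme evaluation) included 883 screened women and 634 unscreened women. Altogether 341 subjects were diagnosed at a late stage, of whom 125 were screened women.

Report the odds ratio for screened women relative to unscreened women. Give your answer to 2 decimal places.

screened women without the outcome: 883 − 125 = 758
unscreened women with the outcome: 341 − 125 = 216
unscreened women without the outcome: 634 − 216 = 418
OR = (125 × 418) / (758 × 216) = 52250/163728 ≈ 0.32

OR = 0.32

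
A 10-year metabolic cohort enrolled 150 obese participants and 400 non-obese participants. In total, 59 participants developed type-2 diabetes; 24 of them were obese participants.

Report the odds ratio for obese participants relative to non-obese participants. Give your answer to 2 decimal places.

1.99

obese participants without the outcome: 150 − 24 = 126
non-obese participants with the outcome: 59 − 24 = 35
non-obese participants without the outcome: 400 − 35 = 365
OR = (24 × 365) / (126 × 35) = 8760/4410 ≈ 1.99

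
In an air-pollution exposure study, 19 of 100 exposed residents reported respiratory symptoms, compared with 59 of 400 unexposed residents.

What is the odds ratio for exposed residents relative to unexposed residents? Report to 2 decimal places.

OR = (19 × 341) / (81 × 59) = 6479/4779 ≈ 1.36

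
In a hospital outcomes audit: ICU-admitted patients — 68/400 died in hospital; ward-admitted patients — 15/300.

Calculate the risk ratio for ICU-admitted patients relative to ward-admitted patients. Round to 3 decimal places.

risk, ICU-admitted patients = 68/400 = 0.1700
risk, ward-admitted patients = 15/300 = 0.0500
RR = 0.1700 / 0.0500 = 3.400

3.400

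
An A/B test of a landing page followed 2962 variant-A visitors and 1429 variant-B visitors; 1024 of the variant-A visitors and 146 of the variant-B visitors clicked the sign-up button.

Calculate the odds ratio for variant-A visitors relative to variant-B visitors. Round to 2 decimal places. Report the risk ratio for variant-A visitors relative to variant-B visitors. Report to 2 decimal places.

OR = (1024 × 1283) / (1938 × 146) = 1313792/282948 ≈ 4.64
risk, variant-A visitors = 1024/2962 = 0.3457
risk, variant-B visitors = 146/1429 = 0.1022
RR = 0.3457 / 0.1022 = 3.38

OR = 4.64; RR = 3.38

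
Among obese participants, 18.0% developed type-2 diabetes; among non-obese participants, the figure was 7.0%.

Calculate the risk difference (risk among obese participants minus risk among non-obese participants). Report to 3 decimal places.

risk difference = 0.1800 − 0.0700 = 0.110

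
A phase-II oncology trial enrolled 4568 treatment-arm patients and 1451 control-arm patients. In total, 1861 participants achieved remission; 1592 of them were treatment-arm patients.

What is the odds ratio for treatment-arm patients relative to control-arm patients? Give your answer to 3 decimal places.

treatment-arm patients without the outcome: 4568 − 1592 = 2976
control-arm patients with the outcome: 1861 − 1592 = 269
control-arm patients without the outcome: 1451 − 269 = 1182
OR = (1592 × 1182) / (2976 × 269) = 1881744/800544 ≈ 2.351

OR: 2.351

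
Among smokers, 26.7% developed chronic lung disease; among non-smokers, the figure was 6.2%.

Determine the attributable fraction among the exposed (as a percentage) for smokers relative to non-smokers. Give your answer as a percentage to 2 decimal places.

AR% = (0.2670 − 0.0620) / 0.2670 = 0.7678 → 76.78%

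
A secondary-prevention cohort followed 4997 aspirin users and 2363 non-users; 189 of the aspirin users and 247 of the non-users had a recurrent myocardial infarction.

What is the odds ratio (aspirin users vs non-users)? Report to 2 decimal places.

OR = (189 × 2116) / (4808 × 247) = 399924/1187576 ≈ 0.34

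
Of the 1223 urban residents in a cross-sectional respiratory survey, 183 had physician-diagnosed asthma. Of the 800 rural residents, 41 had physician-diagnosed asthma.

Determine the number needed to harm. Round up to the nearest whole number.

11

risk, urban residents = 183/1223 = 0.149632
risk, rural residents = 41/800 = 0.051250
absolute risk difference = 0.098382
1 / 0.098382 = 10.164 → round up → 11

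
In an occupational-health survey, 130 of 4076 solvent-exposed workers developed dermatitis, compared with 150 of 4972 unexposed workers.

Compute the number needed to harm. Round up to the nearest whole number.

NNH ≈ 580

risk, solvent-exposed workers = 130/4076 = 0.031894
risk, unexposed workers = 150/4972 = 0.030169
absolute risk difference = 0.001725
1 / 0.001725 = 579.710 → round up → 580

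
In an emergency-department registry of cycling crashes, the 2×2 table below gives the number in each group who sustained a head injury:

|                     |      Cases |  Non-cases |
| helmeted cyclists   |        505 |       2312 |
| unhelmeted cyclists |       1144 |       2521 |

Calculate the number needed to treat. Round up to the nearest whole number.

risk, helmeted cyclists = 505/2817 = 0.179269
risk, unhelmeted cyclists = 1144/3665 = 0.312142
absolute risk difference = 0.132873
1 / 0.132873 = 7.526 → round up → 8

8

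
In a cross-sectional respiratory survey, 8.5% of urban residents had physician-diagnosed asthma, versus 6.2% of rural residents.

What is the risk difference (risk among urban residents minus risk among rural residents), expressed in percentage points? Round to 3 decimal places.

risk difference = 0.0850 − 0.0620 = 0.0230 → 2.300 percentage points

RD: 2.300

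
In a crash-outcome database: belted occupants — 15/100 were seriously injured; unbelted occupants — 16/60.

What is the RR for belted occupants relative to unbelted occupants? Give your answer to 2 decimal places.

risk, belted occupants = 15/100 = 0.1500
risk, unbelted occupants = 16/60 = 0.2667
RR = 0.1500 / 0.2667 = 0.56

RR: 0.56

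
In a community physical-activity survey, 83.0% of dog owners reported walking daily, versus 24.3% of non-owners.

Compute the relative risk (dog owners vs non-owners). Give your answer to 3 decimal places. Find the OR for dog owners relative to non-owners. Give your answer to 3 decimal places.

RR = 0.8300 / 0.2430 = 3.416
odds, dog owners = 0.8300/0.1700 = 4.8824
odds, non-owners = 0.2430/0.7570 = 0.3210
OR = 4.8824 / 0.3210 = 15.210

RR = 3.416; OR = 15.210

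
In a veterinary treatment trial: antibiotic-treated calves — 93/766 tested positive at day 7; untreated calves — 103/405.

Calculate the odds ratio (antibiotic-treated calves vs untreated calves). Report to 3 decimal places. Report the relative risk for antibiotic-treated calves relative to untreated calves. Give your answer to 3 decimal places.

OR = (93 × 302) / (673 × 103) = 28086/69319 ≈ 0.405
risk, antibiotic-treated calves = 93/766 = 0.1214
risk, untreated calves = 103/405 = 0.2543
RR = 0.1214 / 0.2543 = 0.477

OR = 0.405; RR = 0.477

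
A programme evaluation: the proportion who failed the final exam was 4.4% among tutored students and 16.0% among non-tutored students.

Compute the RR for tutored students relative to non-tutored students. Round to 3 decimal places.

RR = 0.04400 / 0.16000 = 0.275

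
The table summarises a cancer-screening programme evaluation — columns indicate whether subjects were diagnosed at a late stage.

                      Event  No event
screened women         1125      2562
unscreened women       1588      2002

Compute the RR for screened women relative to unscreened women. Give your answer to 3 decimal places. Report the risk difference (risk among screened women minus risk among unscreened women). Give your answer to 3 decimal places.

risk, screened women = 1125/3687 = 0.3051
risk, unscreened women = 1588/3590 = 0.4423
RR = 0.3051 / 0.4423 = 0.690
risk difference = 0.3051 − 0.4423 = -0.137

RR = 0.690; RD = -0.137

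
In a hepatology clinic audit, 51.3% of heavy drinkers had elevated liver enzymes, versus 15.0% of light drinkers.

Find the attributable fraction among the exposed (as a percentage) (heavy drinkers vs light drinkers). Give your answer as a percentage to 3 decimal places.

AR% = (0.5130 − 0.1500) / 0.5130 = 0.7076 → 70.760%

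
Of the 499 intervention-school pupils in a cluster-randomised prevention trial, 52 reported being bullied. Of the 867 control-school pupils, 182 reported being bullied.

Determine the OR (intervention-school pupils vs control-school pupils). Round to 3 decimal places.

OR = (52 × 685) / (447 × 182) = 35620/81354 ≈ 0.438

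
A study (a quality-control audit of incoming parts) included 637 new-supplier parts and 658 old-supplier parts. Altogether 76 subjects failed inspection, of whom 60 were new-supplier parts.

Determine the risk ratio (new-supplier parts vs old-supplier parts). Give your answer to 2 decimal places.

RR ≈ 3.87

new-supplier parts without the outcome: 637 − 60 = 577
old-supplier parts with the outcome: 76 − 60 = 16
old-supplier parts without the outcome: 658 − 16 = 642
risk, new-supplier parts = 60/637 = 0.09419
risk, old-supplier parts = 16/658 = 0.02432
RR = 0.09419 / 0.02432 = 3.87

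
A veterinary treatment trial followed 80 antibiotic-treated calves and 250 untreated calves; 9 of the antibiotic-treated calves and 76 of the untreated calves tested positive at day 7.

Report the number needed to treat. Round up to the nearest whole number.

6

risk, antibiotic-treated calves = 9/80 = 0.112500
risk, untreated calves = 76/250 = 0.304000
absolute risk difference = 0.191500
1 / 0.191500 = 5.222 → round up → 6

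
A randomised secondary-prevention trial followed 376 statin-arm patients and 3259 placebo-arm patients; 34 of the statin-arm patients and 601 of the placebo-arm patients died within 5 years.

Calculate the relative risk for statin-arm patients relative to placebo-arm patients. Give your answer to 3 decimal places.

0.490

risk, statin-arm patients = 34/376 = 0.0904
risk, placebo-arm patients = 601/3259 = 0.1844
RR = 0.0904 / 0.1844 = 0.490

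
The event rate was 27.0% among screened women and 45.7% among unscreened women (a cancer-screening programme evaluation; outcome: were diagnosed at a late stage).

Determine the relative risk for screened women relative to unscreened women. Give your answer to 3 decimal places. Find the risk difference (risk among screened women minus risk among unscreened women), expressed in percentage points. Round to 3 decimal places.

RR = 0.2700 / 0.4570 = 0.591
risk difference = 0.2700 − 0.4570 = -0.1870 → -18.700 percentage points

RR = 0.591; RD = -18.700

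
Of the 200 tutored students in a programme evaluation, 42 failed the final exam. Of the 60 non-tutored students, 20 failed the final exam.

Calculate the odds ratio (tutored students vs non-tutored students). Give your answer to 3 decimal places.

OR = 0.532

odds, tutored students = 42/158 = 0.2658
odds, non-tutored students = 20/40 = 0.5000
OR = 0.2658 / 0.5000 = 0.532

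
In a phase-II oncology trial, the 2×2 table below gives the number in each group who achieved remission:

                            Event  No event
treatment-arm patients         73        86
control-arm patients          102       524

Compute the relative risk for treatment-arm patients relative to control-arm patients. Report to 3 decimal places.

RR ≈ 2.818

risk, treatment-arm patients = 73/159 = 0.4591
risk, control-arm patients = 102/626 = 0.1629
RR = 0.4591 / 0.1629 = 2.818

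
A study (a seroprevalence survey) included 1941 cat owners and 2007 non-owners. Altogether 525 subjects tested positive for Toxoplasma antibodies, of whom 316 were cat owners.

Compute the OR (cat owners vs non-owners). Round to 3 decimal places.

cat owners without the outcome: 1941 − 316 = 1625
non-owners with the outcome: 525 − 316 = 209
non-owners without the outcome: 2007 − 209 = 1798
OR = (316 × 1798) / (1625 × 209) = 568168/339625 ≈ 1.673

OR = 1.673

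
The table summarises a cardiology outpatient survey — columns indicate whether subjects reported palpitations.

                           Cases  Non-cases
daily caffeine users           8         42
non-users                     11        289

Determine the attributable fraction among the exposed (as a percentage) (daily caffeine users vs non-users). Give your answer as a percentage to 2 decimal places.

risk, daily caffeine users = 8/50 = 0.16000
risk, non-users = 11/300 = 0.03667
AR% = (0.16000 − 0.03667) / 0.16000 = 0.7708 → 77.08%

AR% ≈ 77.08%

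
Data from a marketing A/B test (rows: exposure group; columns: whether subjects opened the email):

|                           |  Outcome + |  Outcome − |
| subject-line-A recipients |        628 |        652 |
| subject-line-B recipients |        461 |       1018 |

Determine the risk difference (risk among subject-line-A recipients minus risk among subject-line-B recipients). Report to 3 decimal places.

0.179

risk, subject-line-A recipients = 628/1280 = 0.4906
risk, subject-line-B recipients = 461/1479 = 0.3117
risk difference = 0.4906 − 0.3117 = 0.179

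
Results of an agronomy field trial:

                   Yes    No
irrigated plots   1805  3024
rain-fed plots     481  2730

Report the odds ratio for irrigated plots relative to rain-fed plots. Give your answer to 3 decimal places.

OR ≈ 3.388

odds, irrigated plots = 1805/3024 = 0.5969
odds, rain-fed plots = 481/2730 = 0.1762
OR = 0.5969 / 0.1762 = 3.388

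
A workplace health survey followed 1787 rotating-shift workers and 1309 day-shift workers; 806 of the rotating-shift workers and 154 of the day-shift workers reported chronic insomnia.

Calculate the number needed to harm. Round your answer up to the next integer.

risk, rotating-shift workers = 806/1787 = 0.451035
risk, day-shift workers = 154/1309 = 0.117647
absolute risk difference = 0.333388
1 / 0.333388 = 3.000 → round up → 3

NNH = 3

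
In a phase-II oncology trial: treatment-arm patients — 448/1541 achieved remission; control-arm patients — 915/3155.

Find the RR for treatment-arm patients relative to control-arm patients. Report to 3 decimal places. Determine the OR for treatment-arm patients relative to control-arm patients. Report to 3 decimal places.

RR = 1.002; OR = 1.003

risk, treatment-arm patients = 448/1541 = 0.2907
risk, control-arm patients = 915/3155 = 0.2900
RR = 0.2907 / 0.2900 = 1.002
odds, treatment-arm patients = 448/1093 = 0.4099
odds, control-arm patients = 915/2240 = 0.4085
OR = 0.4099 / 0.4085 = 1.003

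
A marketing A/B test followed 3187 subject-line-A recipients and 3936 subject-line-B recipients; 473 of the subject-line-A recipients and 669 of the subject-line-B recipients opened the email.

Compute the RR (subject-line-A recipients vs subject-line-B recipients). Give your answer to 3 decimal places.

risk, subject-line-A recipients = 473/3187 = 0.1484
risk, subject-line-B recipients = 669/3936 = 0.1700
RR = 0.1484 / 0.1700 = 0.873

0.873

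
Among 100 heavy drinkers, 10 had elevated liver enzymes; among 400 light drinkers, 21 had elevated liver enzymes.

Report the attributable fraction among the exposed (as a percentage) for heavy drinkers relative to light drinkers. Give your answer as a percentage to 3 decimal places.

risk, heavy drinkers = 10/100 = 0.1000
risk, light drinkers = 21/400 = 0.0525
AR% = (0.1000 − 0.0525) / 0.1000 = 0.4750 → 47.500%

AR% ≈ 47.500%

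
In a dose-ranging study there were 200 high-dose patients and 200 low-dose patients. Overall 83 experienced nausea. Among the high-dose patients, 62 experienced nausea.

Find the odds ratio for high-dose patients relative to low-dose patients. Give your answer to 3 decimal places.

high-dose patients without the outcome: 200 − 62 = 138
low-dose patients with the outcome: 83 − 62 = 21
low-dose patients without the outcome: 200 − 21 = 179
OR = (62 × 179) / (138 × 21) = 11098/2898 ≈ 3.830

3.830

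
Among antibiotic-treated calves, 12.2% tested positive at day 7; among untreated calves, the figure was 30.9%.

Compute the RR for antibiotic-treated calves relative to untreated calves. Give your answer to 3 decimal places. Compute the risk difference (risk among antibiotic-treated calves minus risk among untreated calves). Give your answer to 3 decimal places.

RR = 0.395; RD = -0.187

RR = 0.1220 / 0.3090 = 0.395
risk difference = 0.1220 − 0.3090 = -0.187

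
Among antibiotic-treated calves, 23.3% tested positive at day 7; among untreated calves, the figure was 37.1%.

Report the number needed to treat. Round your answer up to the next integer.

8

absolute risk difference = 0.138000
1 / 0.138000 = 7.246 → round up → 8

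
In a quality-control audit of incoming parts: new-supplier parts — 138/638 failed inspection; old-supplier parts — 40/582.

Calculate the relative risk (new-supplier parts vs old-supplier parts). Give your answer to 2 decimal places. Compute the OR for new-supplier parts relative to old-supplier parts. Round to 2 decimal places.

RR = 3.15; OR = 3.74

risk, new-supplier parts = 138/638 = 0.2163
risk, old-supplier parts = 40/582 = 0.0687
RR = 0.2163 / 0.0687 = 3.15
odds, new-supplier parts = 138/500 = 0.2760
odds, old-supplier parts = 40/542 = 0.0738
OR = 0.2760 / 0.0738 = 3.74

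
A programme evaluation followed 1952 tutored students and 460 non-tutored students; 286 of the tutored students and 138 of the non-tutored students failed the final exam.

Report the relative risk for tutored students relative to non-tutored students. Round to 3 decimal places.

risk, tutored students = 286/1952 = 0.1465
risk, non-tutored students = 138/460 = 0.3000
RR = 0.1465 / 0.3000 = 0.488

0.488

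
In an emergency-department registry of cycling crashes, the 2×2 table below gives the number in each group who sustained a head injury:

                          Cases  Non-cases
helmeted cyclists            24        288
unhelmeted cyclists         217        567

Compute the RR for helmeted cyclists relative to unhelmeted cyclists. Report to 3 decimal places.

RR = 0.278

risk, helmeted cyclists = 24/312 = 0.0769
risk, unhelmeted cyclists = 217/784 = 0.2768
RR = 0.0769 / 0.2768 = 0.278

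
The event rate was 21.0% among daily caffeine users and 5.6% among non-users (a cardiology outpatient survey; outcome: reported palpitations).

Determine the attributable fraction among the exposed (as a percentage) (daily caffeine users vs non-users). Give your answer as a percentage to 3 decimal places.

AR% = (0.2100 − 0.0560) / 0.2100 = 0.7333 → 73.333%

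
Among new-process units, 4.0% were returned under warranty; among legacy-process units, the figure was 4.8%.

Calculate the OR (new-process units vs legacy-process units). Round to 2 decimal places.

OR = 0.83

odds, new-process units = 0.04000/0.96000 = 0.04167
odds, legacy-process units = 0.04800/0.95200 = 0.05042
OR = 0.04167 / 0.05042 = 0.83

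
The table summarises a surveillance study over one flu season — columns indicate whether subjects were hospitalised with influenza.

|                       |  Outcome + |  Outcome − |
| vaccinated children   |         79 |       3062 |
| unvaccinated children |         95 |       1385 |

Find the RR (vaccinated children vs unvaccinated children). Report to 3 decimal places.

0.392

risk, vaccinated children = 79/3141 = 0.02515
risk, unvaccinated children = 95/1480 = 0.06419
RR = 0.02515 / 0.06419 = 0.392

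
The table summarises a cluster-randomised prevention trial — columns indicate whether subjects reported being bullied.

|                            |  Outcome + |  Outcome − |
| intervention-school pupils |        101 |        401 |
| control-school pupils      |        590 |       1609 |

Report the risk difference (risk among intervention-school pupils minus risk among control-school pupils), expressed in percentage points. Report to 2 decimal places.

risk, intervention-school pupils = 101/502 = 0.2012
risk, control-school pupils = 590/2199 = 0.2683
risk difference = 0.2012 − 0.2683 = -0.0671 → -6.71 percentage points

RD ≈ -6.71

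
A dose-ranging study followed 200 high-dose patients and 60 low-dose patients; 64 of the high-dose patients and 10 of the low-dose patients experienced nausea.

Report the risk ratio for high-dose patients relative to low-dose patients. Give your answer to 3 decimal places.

risk, high-dose patients = 64/200 = 0.3200
risk, low-dose patients = 10/60 = 0.1667
RR = 0.3200 / 0.1667 = 1.920

1.920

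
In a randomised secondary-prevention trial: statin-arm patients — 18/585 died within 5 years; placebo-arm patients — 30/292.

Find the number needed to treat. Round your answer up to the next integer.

risk, statin-arm patients = 18/585 = 0.030769
risk, placebo-arm patients = 30/292 = 0.102740
absolute risk difference = 0.071970
1 / 0.071970 = 13.895 → round up → 14

NNT = 14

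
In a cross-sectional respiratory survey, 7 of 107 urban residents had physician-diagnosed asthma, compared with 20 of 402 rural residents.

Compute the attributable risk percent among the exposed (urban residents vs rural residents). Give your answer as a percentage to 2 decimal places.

AR%: 23.95%

risk, urban residents = 7/107 = 0.06542
risk, rural residents = 20/402 = 0.04975
AR% = (0.06542 − 0.04975) / 0.06542 = 0.2395 → 23.95%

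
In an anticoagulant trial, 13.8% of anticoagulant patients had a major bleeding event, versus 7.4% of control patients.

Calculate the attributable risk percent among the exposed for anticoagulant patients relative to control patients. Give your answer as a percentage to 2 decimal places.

AR% = (0.1380 − 0.0740) / 0.1380 = 0.4638 → 46.38%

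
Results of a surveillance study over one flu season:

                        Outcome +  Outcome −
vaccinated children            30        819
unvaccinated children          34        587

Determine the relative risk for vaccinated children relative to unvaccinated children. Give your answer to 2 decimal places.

risk, vaccinated children = 30/849 = 0.03534
risk, unvaccinated children = 34/621 = 0.05475
RR = 0.03534 / 0.05475 = 0.65

0.65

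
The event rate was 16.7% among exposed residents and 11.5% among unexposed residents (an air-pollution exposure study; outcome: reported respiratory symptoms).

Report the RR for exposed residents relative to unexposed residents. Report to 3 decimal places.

RR = 0.1670 / 0.1150 = 1.452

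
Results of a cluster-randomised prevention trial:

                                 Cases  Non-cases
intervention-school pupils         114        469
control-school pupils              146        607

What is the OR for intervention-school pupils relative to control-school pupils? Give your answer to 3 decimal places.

OR = (114 × 607) / (469 × 146) = 69198/68474 ≈ 1.011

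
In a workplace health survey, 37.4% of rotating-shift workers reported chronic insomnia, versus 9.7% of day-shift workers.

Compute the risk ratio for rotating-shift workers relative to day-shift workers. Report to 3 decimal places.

RR = 0.3740 / 0.0970 = 3.856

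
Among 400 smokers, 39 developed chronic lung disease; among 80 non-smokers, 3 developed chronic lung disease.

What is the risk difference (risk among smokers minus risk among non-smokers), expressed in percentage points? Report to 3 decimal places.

6.000

risk, smokers = 39/400 = 0.09750
risk, non-smokers = 3/80 = 0.03750
risk difference = 0.09750 − 0.03750 = 0.06000 → 6.000 percentage points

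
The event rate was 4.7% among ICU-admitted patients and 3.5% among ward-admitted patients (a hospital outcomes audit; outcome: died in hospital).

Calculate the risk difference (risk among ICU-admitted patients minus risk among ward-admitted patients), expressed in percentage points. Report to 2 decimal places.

risk difference = 0.04700 − 0.03500 = 0.01200 → 1.20 percentage points

RD: 1.20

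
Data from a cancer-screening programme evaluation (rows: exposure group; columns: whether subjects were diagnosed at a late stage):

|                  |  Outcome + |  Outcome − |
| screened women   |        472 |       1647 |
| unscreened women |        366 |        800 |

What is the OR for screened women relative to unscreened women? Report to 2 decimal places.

OR = (472 × 800) / (1647 × 366) = 377600/602802 ≈ 0.63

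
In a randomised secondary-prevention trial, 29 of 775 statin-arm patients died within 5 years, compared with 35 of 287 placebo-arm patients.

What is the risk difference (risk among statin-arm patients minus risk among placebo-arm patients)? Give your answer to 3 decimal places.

risk, statin-arm patients = 29/775 = 0.03742
risk, placebo-arm patients = 35/287 = 0.12195
risk difference = 0.03742 − 0.12195 = -0.085

RD: -0.085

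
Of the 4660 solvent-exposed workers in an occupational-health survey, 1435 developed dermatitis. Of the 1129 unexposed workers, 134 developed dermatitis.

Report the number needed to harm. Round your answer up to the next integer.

risk, solvent-exposed workers = 1435/4660 = 0.307940
risk, unexposed workers = 134/1129 = 0.118689
absolute risk difference = 0.189251
1 / 0.189251 = 5.284 → round up → 6

NNH: 6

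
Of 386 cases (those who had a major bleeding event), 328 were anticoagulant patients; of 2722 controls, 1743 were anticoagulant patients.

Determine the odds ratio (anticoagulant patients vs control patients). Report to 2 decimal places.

OR = (328 × 979) / (1743 × 58) = 321112/101094 ≈ 3.18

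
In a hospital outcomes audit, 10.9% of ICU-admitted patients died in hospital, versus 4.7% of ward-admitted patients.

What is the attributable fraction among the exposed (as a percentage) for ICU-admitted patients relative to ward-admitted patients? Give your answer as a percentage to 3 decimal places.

AR% = (0.10900 − 0.04700) / 0.10900 = 0.5688 → 56.881%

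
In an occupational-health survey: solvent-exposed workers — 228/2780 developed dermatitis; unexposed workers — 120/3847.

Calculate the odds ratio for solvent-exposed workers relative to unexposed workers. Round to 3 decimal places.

OR = (228 × 3727) / (2552 × 120) = 849756/306240 ≈ 2.775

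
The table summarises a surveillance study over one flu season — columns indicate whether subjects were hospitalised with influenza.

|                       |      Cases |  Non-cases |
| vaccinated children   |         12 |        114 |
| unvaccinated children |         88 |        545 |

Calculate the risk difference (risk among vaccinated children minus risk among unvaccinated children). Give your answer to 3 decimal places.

risk, vaccinated children = 12/126 = 0.0952
risk, unvaccinated children = 88/633 = 0.1390
risk difference = 0.0952 − 0.1390 = -0.044

RD: -0.044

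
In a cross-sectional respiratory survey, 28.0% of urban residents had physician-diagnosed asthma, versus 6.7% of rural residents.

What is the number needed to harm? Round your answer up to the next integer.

NNH: 5

absolute risk difference = 0.213000
1 / 0.213000 = 4.695 → round up → 5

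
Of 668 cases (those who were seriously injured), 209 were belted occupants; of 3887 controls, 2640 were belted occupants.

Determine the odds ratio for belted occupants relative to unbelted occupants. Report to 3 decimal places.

OR = (209 × 1247) / (2640 × 459) = 260623/1211760 ≈ 0.215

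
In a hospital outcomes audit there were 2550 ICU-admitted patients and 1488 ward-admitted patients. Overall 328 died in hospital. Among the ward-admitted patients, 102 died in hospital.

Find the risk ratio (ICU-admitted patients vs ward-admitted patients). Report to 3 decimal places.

ICU-admitted patients with the outcome: 328 − 102 = 226
ICU-admitted patients without the outcome: 2550 − 226 = 2324
ward-admitted patients without the outcome: 1488 − 102 = 1386
risk, ICU-admitted patients = 226/2550 = 0.0886
risk, ward-admitted patients = 102/1488 = 0.0685
RR = 0.0886 / 0.0685 = 1.293

1.293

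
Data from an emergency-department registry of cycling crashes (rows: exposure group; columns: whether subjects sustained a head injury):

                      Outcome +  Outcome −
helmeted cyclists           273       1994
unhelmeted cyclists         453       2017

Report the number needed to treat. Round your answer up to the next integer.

risk, helmeted cyclists = 273/2267 = 0.120423
risk, unhelmeted cyclists = 453/2470 = 0.183401
absolute risk difference = 0.062977
1 / 0.062977 = 15.879 → round up → 16

NNT: 16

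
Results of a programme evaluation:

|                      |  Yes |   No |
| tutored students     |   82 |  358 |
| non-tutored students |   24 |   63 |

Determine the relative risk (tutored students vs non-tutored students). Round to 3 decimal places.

risk, tutored students = 82/440 = 0.1864
risk, non-tutored students = 24/87 = 0.2759
RR = 0.1864 / 0.2759 = 0.676

0.676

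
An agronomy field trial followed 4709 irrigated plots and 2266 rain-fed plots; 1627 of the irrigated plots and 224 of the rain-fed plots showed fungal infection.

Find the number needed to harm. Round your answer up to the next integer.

NNH = 5

risk, irrigated plots = 1627/4709 = 0.345509
risk, rain-fed plots = 224/2266 = 0.098853
absolute risk difference = 0.246656
1 / 0.246656 = 4.054 → round up → 5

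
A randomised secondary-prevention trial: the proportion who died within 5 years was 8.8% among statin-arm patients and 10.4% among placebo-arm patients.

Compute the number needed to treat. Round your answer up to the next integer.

absolute risk difference = 0.016000
1 / 0.016000 = 62.500 → round up → 63

63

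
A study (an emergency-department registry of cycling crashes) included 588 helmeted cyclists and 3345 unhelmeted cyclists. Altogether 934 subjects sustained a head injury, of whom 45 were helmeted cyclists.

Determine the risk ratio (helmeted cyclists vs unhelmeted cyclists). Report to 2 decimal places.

RR = 0.29

helmeted cyclists without the outcome: 588 − 45 = 543
unhelmeted cyclists with the outcome: 934 − 45 = 889
unhelmeted cyclists without the outcome: 3345 − 889 = 2456
risk, helmeted cyclists = 45/588 = 0.0765
risk, unhelmeted cyclists = 889/3345 = 0.2658
RR = 0.0765 / 0.2658 = 0.29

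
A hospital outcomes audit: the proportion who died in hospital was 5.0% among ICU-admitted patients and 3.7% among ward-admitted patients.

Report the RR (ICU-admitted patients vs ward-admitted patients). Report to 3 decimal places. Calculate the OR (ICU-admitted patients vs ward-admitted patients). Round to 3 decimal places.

RR = 0.05000 / 0.03700 = 1.351
odds, ICU-admitted patients = 0.05000/0.95000 = 0.05263
odds, ward-admitted patients = 0.03700/0.96300 = 0.03842
OR = 0.05263 / 0.03842 = 1.370

RR = 1.351; OR = 1.370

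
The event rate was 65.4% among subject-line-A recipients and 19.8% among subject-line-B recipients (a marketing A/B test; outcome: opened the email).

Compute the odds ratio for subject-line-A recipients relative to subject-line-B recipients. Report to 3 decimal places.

OR = 7.656

odds, subject-line-A recipients = 0.6540/0.3460 = 1.8902
odds, subject-line-B recipients = 0.1980/0.8020 = 0.2469
OR = 1.8902 / 0.2469 = 7.656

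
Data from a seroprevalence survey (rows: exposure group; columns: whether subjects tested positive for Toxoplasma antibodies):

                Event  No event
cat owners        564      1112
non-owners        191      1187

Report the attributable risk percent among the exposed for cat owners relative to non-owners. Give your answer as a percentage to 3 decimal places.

risk, cat owners = 564/1676 = 0.3365
risk, non-owners = 191/1378 = 0.1386
AR% = (0.3365 − 0.1386) / 0.3365 = 0.5881 → 58.811%

AR%: 58.811%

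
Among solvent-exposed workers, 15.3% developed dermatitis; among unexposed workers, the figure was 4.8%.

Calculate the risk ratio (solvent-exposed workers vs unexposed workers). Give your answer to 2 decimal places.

RR = 0.15300 / 0.04800 = 3.19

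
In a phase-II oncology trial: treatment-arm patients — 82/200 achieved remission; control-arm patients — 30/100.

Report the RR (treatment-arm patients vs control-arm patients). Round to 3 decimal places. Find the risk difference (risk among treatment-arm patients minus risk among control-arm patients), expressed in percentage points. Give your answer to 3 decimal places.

RR = 1.367; RD = 11.000

risk, treatment-arm patients = 82/200 = 0.4100
risk, control-arm patients = 30/100 = 0.3000
RR = 0.4100 / 0.3000 = 1.367
risk difference = 0.4100 − 0.3000 = 0.1100 → 11.000 percentage points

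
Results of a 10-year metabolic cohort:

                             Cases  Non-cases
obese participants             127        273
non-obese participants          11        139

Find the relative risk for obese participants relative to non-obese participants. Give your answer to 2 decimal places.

risk, obese participants = 127/400 = 0.3175
risk, non-obese participants = 11/150 = 0.0733
RR = 0.3175 / 0.0733 = 4.33

RR = 4.33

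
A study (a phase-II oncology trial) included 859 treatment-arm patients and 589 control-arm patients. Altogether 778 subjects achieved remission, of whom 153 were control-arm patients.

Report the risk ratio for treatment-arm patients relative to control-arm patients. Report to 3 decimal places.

treatment-arm patients with the outcome: 778 − 153 = 625
treatment-arm patients without the outcome: 859 − 625 = 234
control-arm patients without the outcome: 589 − 153 = 436
risk, treatment-arm patients = 625/859 = 0.7276
risk, control-arm patients = 153/589 = 0.2598
RR = 0.7276 / 0.2598 = 2.801

2.801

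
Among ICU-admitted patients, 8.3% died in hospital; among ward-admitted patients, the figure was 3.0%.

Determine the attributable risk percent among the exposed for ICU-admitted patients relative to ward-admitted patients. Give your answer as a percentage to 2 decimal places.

AR% = (0.08300 − 0.03000) / 0.08300 = 0.6386 → 63.86%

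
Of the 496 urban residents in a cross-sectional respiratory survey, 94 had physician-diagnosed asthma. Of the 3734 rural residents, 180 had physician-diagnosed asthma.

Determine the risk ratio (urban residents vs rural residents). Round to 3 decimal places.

risk, urban residents = 94/496 = 0.18952
risk, rural residents = 180/3734 = 0.04821
RR = 0.18952 / 0.04821 = 3.931

RR = 3.931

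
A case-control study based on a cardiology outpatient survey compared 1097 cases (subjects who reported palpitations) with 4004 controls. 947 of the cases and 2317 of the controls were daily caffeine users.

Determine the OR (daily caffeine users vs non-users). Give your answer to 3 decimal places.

OR ≈ 4.597

odds, daily caffeine users = 947/2317 = 0.4087
odds, non-users = 150/1687 = 0.0889
OR = 0.4087 / 0.0889 = 4.597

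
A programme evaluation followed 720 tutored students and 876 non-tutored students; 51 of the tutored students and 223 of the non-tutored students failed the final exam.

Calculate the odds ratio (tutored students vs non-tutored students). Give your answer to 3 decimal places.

0.223

odds, tutored students = 51/669 = 0.0762
odds, non-tutored students = 223/653 = 0.3415
OR = 0.0762 / 0.3415 = 0.223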